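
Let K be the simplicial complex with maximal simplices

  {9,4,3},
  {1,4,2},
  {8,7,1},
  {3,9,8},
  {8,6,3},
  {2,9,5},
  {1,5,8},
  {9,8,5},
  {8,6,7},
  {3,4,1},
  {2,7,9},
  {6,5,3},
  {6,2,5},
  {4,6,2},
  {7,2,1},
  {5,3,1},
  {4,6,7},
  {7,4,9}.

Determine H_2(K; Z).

Take the total order 1 < 2 < 3 < 4 < 5 < 6 < 7 < 8 < 9 on the vertex set. Then K (dimension 2) consists of the simplices:

  0-simplices (9): [1], [2], [3], [4], [5], [6], [7], [8], [9]
  1-simplices (27): (27 of them)
  2-simplices (18): [1,2,4], [1,2,7], [1,3,4], [1,3,5], [1,5,8], [1,7,8], [2,4,6], [2,5,6], [2,5,9], [2,7,9], [3,4,9], [3,5,6], [3,6,8], [3,8,9], [4,6,7], [4,7,9], [5,8,9], [6,7,8]

Hence C_0 ≅ Z^9, C_1 ≅ Z^27, C_2 ≅ Z^18.

Boundary ∂_1: C_1 → C_0 maps an edge to its endpoints' difference, ∂[p,q] = q − p.
The 9×27 boundary matrix has rank 8 and Smith normal form diag(1,1,1,1,1,1,1,1).

Boundary ∂_2: C_2 → C_1 sends each 2-simplex [p,q,r] to [q,r] − [p,r] + [p,q]. For instance
  ∂[2,5,6] = [5,6] − [2,6] + [2,5],
  ∂[4,6,7] = [6,7] − [4,7] + [4,6].
As a 27×18 matrix over Z this has rank 18, with invariant factors (1,1,1,1,1,1,1,1,1,1,1,1,1,1,1,1,1,2).

From H_k ≅ ker(∂_k) / im(∂_{k+1}) we obtain:

  H_2: rank ker ∂_2 − rank ∂_3 = (18 − 18) − 0 = 0, and there is no ∂_3, so H_2 = 0.

H_2 ≅ 0.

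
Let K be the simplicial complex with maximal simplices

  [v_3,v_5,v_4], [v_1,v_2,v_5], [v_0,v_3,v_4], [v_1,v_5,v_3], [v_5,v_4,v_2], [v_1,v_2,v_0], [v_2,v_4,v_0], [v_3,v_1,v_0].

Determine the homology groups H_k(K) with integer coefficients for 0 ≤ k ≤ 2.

H_0 = Z,  H_1 = 0,  H_2 = Z.

K has 6 vertices, 12 edges, 8 triangles.
rank ∂_0 = 0, rank ∂_1 = 5 ⇒ b_0 = 6 − 0 − 5 = 1; all invariant factors of ∂_1 are 1 so no torsion. So H_0 = Z.
rank ∂_1 = 5, rank ∂_2 = 7 ⇒ b_1 = 12 − 5 − 7 = 0; all invariant factors of ∂_2 are 1 so no torsion. So H_1 = 0.
rank ∂_2 = 7, rank ∂_3 = 0 ⇒ b_2 = 8 − 7 − 0 = 1. So H_2 = Z.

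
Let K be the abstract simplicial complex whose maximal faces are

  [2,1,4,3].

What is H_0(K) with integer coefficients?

H_0 ≅ Z.

We work with the vertex ordering 1 < 2 < 3 < 4. The simplices of K, each written with vertices in increasing order, are:

  0-simplices (4): [1], [2], [3], [4]
  1-simplices (6): [1,2], [1,3], [1,4], [2,3], [2,4], [3,4]
  2-simplices (4): [1,2,3], [1,2,4], [1,3,4], [2,3,4]
  3-simplices (1): [1,2,3,4]

Hence C_0 ≅ Z^4, C_1 ≅ Z^6, C_2 ≅ Z^4, C_3 ≅ Z^1.

∂_1: C_1 → C_0 maps an edge to its endpoints' difference, ∂[p,q] = q − p. For instance
  ∂[2,3] = [3] − [2].
This gives a 4×6 integer matrix of rank 3; reducing to Smith normal form yields diagonal entries (1,1,1).

The boundary map ∂_2: C_2 → C_1 maps a triangle to the signed sum of its edges. For instance
  ∂[1,2,3] = [2,3] − [1,3] + [1,2],
  ∂[1,2,4] = [2,4] − [1,4] + [1,2].
The resulting 6×4 matrix has rank 3, and its Smith normal form has invariant factors (1,1,1).

The boundary map ∂_3: C_3 → C_2 sends each 3-simplex σ to the alternating sum Σ_i (−1)^i (σ with its i-th vertex removed). For instance
  ∂[1,2,3,4] = [2,3,4] − [1,3,4] + [1,2,4] − [1,2,3].
The resulting 4×1 matrix has rank 1, and its Smith normal form has invariant factors (1).

Now H_k = ker ∂_k / im ∂_{k+1}, so:

  H_0: rank C_0 − rank ∂_1 = 4 − 3 = 1, and the invariant factors of ∂_1 are all 1, so H_0 ≅ Z.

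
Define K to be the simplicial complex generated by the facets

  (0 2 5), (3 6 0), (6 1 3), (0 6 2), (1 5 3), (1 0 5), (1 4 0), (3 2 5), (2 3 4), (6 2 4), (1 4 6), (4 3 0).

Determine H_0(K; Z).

K has 7 vertices, 18 edges, 12 triangles.
rank ∂_0 = 0, rank ∂_1 = 6 ⇒ b_0 = 7 − 0 − 6 = 1; all invariant factors of ∂_1 are 1 so no torsion. So H_0 = Z.

H_0 = Z.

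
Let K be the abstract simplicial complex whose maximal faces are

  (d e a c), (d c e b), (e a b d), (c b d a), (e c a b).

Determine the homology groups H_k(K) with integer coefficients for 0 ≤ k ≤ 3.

H_0 = Z,  H_1 = 0,  H_2 = 0,  H_3 = Z.

K has 5 vertices, 10 edges, 10 triangles, 5 3-simplices.
rank ∂_0 = 0, rank ∂_1 = 4 ⇒ b_0 = 5 − 0 − 4 = 1; all invariant factors of ∂_1 are 1 so no torsion. So H_0 ≅ Z.
rank ∂_1 = 4, rank ∂_2 = 6 ⇒ b_1 = 10 − 4 − 6 = 0; all invariant factors of ∂_2 are 1 so no torsion. So H_1 ≅ 0.
rank ∂_2 = 6, rank ∂_3 = 4 ⇒ b_2 = 10 − 6 − 4 = 0; all invariant factors of ∂_3 are 1 so no torsion. So H_2 ≅ 0.
rank ∂_3 = 4, rank ∂_4 = 0 ⇒ b_3 = 5 − 4 − 0 = 1. So H_3 ≅ Z.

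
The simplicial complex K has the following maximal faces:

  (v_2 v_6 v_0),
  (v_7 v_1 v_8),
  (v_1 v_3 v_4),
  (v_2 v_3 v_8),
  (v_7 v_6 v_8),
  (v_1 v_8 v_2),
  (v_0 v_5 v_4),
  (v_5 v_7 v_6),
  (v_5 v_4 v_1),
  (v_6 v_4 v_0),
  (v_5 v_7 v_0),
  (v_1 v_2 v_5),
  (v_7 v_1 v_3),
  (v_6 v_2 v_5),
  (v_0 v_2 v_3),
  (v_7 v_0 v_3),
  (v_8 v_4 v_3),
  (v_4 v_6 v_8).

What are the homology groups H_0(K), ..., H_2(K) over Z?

Order the vertices as v_0 < v_1 < v_2 < v_3 < v_4 < v_5 < v_6 < v_7 < v_8. Listing each simplex with vertices in this order, K has dimension 2 with simplices:

  0-simplices (9): [v_0], [v_1], [v_2], [v_3], [v_4], [v_5], [v_6], [v_7], [v_8]
  1-simplices (27): (27 of them)
  2-simplices (18): (18 of them)

giving chain groups C_0 ≅ Z^9, C_1 ≅ Z^27, C_2 ≅ Z^18.

∂_1: C_1 → C_0 sends each edge [p,q] (with p < q) to q − p. For instance
  ∂[v_0,v_2] = [v_2] − [v_0].
The resulting 9×27 matrix has rank 8, and its Smith normal form has invariant factors (1,1,1,1,1,1,1,1).

The boundary map ∂_2: C_2 → C_1 sends each 2-simplex [p,q,r] to [q,r] − [p,r] + [p,q]. For instance
  ∂[v_2,v_3,v_8] = [v_3,v_8] − [v_2,v_8] + [v_2,v_3],
  ∂[v_1,v_2,v_8] = [v_2,v_8] − [v_1,v_8] + [v_1,v_2].
The 27×18 boundary matrix has rank 18 and Smith normal form diag(1,1,1,1,1,1,1,1,1,1,1,1,1,1,1,1,1,2).

Computing H_k = (kernel of ∂_k) / (image of ∂_{k+1}):

  H_0: rank C_0 − rank ∂_1 = 9 − 8 = 1, and the invariant factors of ∂_1 are all 1, so H_0 = Z.
  H_1: rank ker ∂_1 − rank ∂_2 = (27 − 8) − 18 = 1, and ∂_2 has invariant factor 2 > 1, so H_1 = Z ⊕ Z/2.
  H_2: rank ker ∂_2 − rank ∂_3 = (18 − 18) − 0 = 0, and there is no ∂_3, so H_2 = 0.

H_0 = Z,  H_1 = Z ⊕ Z/2,  H_2 = 0.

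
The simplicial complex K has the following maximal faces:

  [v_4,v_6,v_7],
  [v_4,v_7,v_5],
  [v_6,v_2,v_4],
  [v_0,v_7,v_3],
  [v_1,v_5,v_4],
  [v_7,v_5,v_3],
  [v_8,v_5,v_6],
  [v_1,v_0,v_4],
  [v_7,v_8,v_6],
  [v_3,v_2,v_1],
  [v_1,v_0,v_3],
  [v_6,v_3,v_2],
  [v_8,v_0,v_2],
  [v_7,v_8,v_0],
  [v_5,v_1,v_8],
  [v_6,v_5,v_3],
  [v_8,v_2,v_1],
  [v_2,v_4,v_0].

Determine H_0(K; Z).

Fix the vertex order v_0 < v_1 < v_2 < v_3 < v_4 < v_5 < v_6 < v_7 < v_8 and write every simplex with vertices in increasing order. Then dim K = 2 and the simplices of K are:

  0-simplices (9): [v_0], [v_1], [v_2], [v_3], [v_4], [v_5], [v_6], [v_7], [v_8]
  1-simplices (27): (27 of them)
  2-simplices (18): (18 of them)

Hence C_0 ≅ Z^9, C_1 ≅ Z^27, C_2 ≅ Z^18.

∂_1: C_1 → C_0 maps an edge to its endpoints' difference, ∂[p,q] = q − p.
As a 9×27 matrix over Z this has rank 8, with invariant factors (1,1,1,1,1,1,1,1).

∂_2: C_2 → C_1 acts by ∂[p,q,r] = [q,r] − [p,r] + [p,q]. For instance
  ∂[v_0,v_2,v_8] = [v_2,v_8] − [v_0,v_8] + [v_0,v_2],
  ∂[v_1,v_2,v_8] = [v_2,v_8] − [v_1,v_8] + [v_1,v_2].
This gives a 27×18 integer matrix of rank 18; reducing to Smith normal form yields diagonal entries (1,1,1,1,1,1,1,1,1,1,1,1,1,1,1,1,1,2).

Reading off H_k = ker ∂_k / im ∂_{k+1}:

  H_0: rank C_0 − rank ∂_1 = 9 − 8 = 1, and the invariant factors of ∂_1 are all 1, so H_0 = Z.

H_0 ≅ Z.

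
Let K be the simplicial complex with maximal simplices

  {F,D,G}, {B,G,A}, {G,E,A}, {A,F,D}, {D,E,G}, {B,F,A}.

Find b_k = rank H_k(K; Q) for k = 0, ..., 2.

Take the total order A < B < D < E < F < G on the vertex set. Then K (dimension 2) consists of the simplices:

  0-simplices (6): A, B, D, E, F, G
  1-simplices (12): AB, AD, AE, AF, AG, BF, BG, DE, DF, DG, EG, FG
  2-simplices (6): ABF, ABG, ADF, AEG, DEG, DFG

giving chain groups C_0 ≅ Z^6, C_1 ≅ Z^12, C_2 ≅ Z^6.

Boundary ∂_1: C_1 → C_0 sends each edge [p,q] (with p < q) to q − p. For instance
  ∂EG = G − E.
The 6×12 boundary matrix has rank 5 and Smith normal form diag(1,1,1,1,1).

The boundary map ∂_2: C_2 → C_1 maps a triangle to the signed sum of its edges. For instance
  ∂DFG = FG − DG + DF,
  ∂ABF = BF − AF + AB.
As a 12×6 matrix over Z this has rank 6, with invariant factors (1,1,1,1,1,1).

From H_k ≅ ker(∂_k) / im(∂_{k+1}) we obtain:

  H_0: rank C_0 − rank ∂_1 = 6 − 5 = 1, and the invariant factors of ∂_1 are all 1, so H_0 = Z.
  H_1: rank ker ∂_1 − rank ∂_2 = (12 − 5) − 6 = 1, and the invariant factors of ∂_2 are all 1, so H_1 = Z.
  H_2: rank ker ∂_2 − rank ∂_3 = (6 − 6) − 0 = 0, and there is no ∂_3, so H_2 = 0.

As a check, the Euler characteristic is 6 − 12 + 6 = 0, which agrees with 1 − 1 + 0 = 0.

Hence the Betti numbers are b_0 = 1, b_1 = 1, b_2 = 0.

b_0 = 1, b_1 = 1, b_2 = 0.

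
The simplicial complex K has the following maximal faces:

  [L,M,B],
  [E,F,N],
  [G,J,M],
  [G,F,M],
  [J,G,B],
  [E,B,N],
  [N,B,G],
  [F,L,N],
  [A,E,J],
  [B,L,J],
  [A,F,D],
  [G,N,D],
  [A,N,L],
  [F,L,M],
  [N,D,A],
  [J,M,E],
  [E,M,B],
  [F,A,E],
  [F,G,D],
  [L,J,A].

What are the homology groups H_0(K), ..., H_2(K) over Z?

We work with the vertex ordering A < B < D < E < F < G < J < L < M < N. The simplices of K, each written with vertices in increasing order, are:

  0-simplices (10): A, B, D, E, F, G, J, L, M, N
  1-simplices (30): AD, AE, AF, AJ, AL, AN, BE, BG, BJ, BL, BM, BN, DF, DG, DN, EF, EJ, EM, EN, FG, FL, FM, FN, GJ, GM, GN, JL, JM, LM, LN
  2-simplices (20): ADF, ADN, AEF, AEJ, AJL, ALN, BEM, BEN, BGJ, BGN, BJL, BLM, DFG, DGN, EFN, EJM, FGM, FLM, FLN, GJM

so the chain groups are C_0 ≅ Z^10, C_1 ≅ Z^30, C_2 ≅ Z^20.

Boundary ∂_1: C_1 → C_0 maps an edge to its endpoints' difference, ∂[p,q] = q − p. For instance
  ∂BN = N − B.
This gives a 10×30 integer matrix of rank 9; reducing to Smith normal form yields diagonal entries (1,1,1,1,1,1,1,1,1).

The boundary map ∂_2: C_2 → C_1 sends each 2-simplex [p,q,r] to [q,r] − [p,r] + [p,q]. For instance
  ∂FLM = LM − FM + FL,
  ∂AJL = JL − AL + AJ.
This gives a 30×20 integer matrix of rank 20; reducing to Smith normal form yields diagonal entries (1,1,1,1,1,1,1,1,1,1,1,1,1,1,1,1,1,1,1,2).

From H_k ≅ ker(∂_k) / im(∂_{k+1}) we obtain:

  H_0: rank C_0 − rank ∂_1 = 10 − 9 = 1, and the invariant factors of ∂_1 are all 1, so H_0 = Z.
  H_1: rank ker ∂_1 − rank ∂_2 = (30 − 9) − 20 = 1, and ∂_2 has invariant factor 2 > 1, so H_1 = Z ⊕ Z/2.
  H_2: rank ker ∂_2 − rank ∂_3 = (20 − 20) − 0 = 0, and there is no ∂_3, so H_2 = 0.

(K is a triangulation of the Klein bottle.)

H_0 ≅ Z,  H_1 ≅ Z ⊕ Z/2,  H_2 = 0.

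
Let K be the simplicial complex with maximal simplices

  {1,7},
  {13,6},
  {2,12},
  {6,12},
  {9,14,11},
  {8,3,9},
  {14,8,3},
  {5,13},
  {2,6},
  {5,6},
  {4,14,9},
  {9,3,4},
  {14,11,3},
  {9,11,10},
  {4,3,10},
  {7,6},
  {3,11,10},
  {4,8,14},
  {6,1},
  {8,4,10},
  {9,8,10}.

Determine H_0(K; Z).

H_0 ≅ Z^2.

We work with the vertex ordering 1 < 2 < 3 < 4 < 5 < 6 < 7 < 8 < 9 < 10 < 11 < 12 < 13 < 14. The simplices of K, each written with vertices in increasing order, are:

  0-simplices (14): [1], [2], [3], [4], [5], [6], [7], [8], [9], [10], [11], [12], [13], [14]
  1-simplices (27): (27 of them)
  2-simplices (12): [3,4,9], [3,4,10], [3,8,9], [3,8,14], [3,10,11], [3,11,14], [4,8,10], [4,8,14], [4,9,14], [8,9,10], [9,10,11], [9,11,14]

Hence C_0 ≅ Z^14, C_1 ≅ Z^27, C_2 ≅ Z^12.

∂_1: C_1 → C_0 maps an edge to its endpoints' difference, ∂[p,q] = q − p. For instance
  ∂[10,11] = [11] − [10].
As a 14×27 matrix over Z this has rank 12, with invariant factors (1,1,1,1,1,1,1,1,1,1,1,1).

Boundary ∂_2: C_2 → C_1 maps a triangle to the signed sum of its edges. For instance
  ∂[3,8,9] = [8,9] − [3,9] + [3,8],
  ∂[9,10,11] = [10,11] − [9,11] + [9,10].
This gives a 27×12 integer matrix of rank 12; reducing to Smith normal form yields diagonal entries (1,1,1,1,1,1,1,1,1,1,1,2).

Now H_k = ker ∂_k / im ∂_{k+1}, so:

  H_0: rank C_0 − rank ∂_1 = 14 − 12 = 2, and the invariant factors of ∂_1 are all 1, so H_0 = Z^2.

(K is a triangulation of the disjoint union of the real projective plane RP^2 and a wedge of 3 circles.)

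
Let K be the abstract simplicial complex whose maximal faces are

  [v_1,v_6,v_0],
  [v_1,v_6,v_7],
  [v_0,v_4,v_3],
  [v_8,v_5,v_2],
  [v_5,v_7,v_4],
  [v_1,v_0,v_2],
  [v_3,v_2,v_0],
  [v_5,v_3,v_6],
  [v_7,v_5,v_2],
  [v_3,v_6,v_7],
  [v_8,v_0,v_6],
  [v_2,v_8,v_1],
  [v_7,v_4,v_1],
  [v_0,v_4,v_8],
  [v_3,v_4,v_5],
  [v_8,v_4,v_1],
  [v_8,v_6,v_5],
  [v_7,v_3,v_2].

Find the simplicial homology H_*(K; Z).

Take the total order v_0 < v_1 < v_2 < v_3 < v_4 < v_5 < v_6 < v_7 < v_8 on the vertex set. Then K (dimension 2) consists of the simplices:

  0-simplices (9): [v_0], [v_1], [v_2], [v_3], [v_4], [v_5], [v_6], [v_7], [v_8]
  1-simplices (27): (27 of them)
  2-simplices (18): (18 of them)

Hence C_0 ≅ Z^9, C_1 ≅ Z^27, C_2 ≅ Z^18.

Boundary ∂_1: C_1 → C_0 sends each edge [p,q] (with p < q) to q − p. For instance
  ∂[v_0,v_2] = [v_2] − [v_0].
As a 9×27 matrix over Z this has rank 8, with invariant factors (1,1,1,1,1,1,1,1).

∂_2: C_2 → C_1 sends each 2-simplex [p,q,r] to [q,r] − [p,r] + [p,q]. For instance
  ∂[v_1,v_4,v_7] = [v_4,v_7] − [v_1,v_7] + [v_1,v_4],
  ∂[v_0,v_2,v_3] = [v_2,v_3] − [v_0,v_3] + [v_0,v_2].
The resulting 27×18 matrix has rank 18, and its Smith normal form has invariant factors (1,1,1,1,1,1,1,1,1,1,1,1,1,1,1,1,1,2).

From H_k ≅ ker(∂_k) / im(∂_{k+1}) we obtain:

  H_0: rank C_0 − rank ∂_1 = 9 − 8 = 1, and the invariant factors of ∂_1 are all 1, so H_0 ≅ Z.
  H_1: rank ker ∂_1 − rank ∂_2 = (27 − 8) − 18 = 1, and ∂_2 has invariant factor 2 > 1, so H_1 ≅ Z × Z/2.
  H_2: rank ker ∂_2 − rank ∂_3 = (18 − 18) − 0 = 0, and there is no ∂_3, so H_2 ≅ 0.

H_0 = Z,  H_1 = Z × Z/2,  H_2 = 0.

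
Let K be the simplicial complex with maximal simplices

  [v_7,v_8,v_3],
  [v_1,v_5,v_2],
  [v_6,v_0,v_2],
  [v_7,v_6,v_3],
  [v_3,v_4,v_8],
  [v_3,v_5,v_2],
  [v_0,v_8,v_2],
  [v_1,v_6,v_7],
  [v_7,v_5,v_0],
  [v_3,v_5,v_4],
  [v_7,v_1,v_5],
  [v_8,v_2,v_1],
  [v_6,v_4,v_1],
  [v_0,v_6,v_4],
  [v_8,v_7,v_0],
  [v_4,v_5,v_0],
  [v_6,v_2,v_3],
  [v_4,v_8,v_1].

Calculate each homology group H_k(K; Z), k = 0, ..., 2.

H_0 ≅ Z,  H_1 ≅ Z^2,  H_2 ≅ Z.

Take the total order v_0 < v_1 < v_2 < v_3 < v_4 < v_5 < v_6 < v_7 < v_8 on the vertex set. Then K (dimension 2) consists of the simplices:

  0-simplices (9): [v_0], [v_1], [v_2], [v_3], [v_4], [v_5], [v_6], [v_7], [v_8]
  1-simplices (27): (27 of them)
  2-simplices (18): (18 of them)

Hence C_0 ≅ Z^9, C_1 ≅ Z^27, C_2 ≅ Z^18.

Boundary ∂_1: C_1 → C_0 sends each edge [p,q] (with p < q) to q − p. For instance
  ∂[v_2,v_8] = [v_8] − [v_2].
As a 9×27 matrix over Z this has rank 8, with invariant factors (1,1,1,1,1,1,1,1).

∂_2: C_2 → C_1 sends each 2-simplex [p,q,r] to [q,r] − [p,r] + [p,q]. For instance
  ∂[v_0,v_4,v_6] = [v_4,v_6] − [v_0,v_6] + [v_0,v_4],
  ∂[v_0,v_7,v_8] = [v_7,v_8] − [v_0,v_8] + [v_0,v_7].
The 27×18 boundary matrix has rank 17 and Smith normal form diag(1,1,1,1,1,1,1,1,1,1,1,1,1,1,1,1,1).

Computing H_k = (kernel of ∂_k) / (image of ∂_{k+1}):

  H_0: rank C_0 − rank ∂_1 = 9 − 8 = 1, and the invariant factors of ∂_1 are all 1, so H_0 ≅ Z.
  H_1: rank ker ∂_1 − rank ∂_2 = (27 − 8) − 17 = 2, and the invariant factors of ∂_2 are all 1, so H_1 ≅ Z^2.
  H_2: rank ker ∂_2 − rank ∂_3 = (18 − 17) − 0 = 1, and there is no ∂_3, so H_2 ≅ Z.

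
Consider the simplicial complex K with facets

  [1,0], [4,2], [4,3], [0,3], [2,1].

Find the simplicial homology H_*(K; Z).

Order the vertices as 0 < 1 < 2 < 3 < 4. Listing each simplex with vertices in this order, K has dimension 1 with simplices:

  0-simplices (5): [0], [1], [2], [3], [4]
  1-simplices (5): [0,1], [0,3], [1,2], [2,4], [3,4]

Hence C_0 ≅ Z^5, C_1 ≅ Z^5.

Boundary ∂_1: C_1 → C_0 maps an edge to its endpoints' difference, ∂[p,q] = q − p.
As a 5×5 matrix over Z this has rank 4, with invariant factors (1,1,1,1).

From H_k ≅ ker(∂_k) / im(∂_{k+1}) we obtain:

  H_0: rank C_0 − rank ∂_1 = 5 − 4 = 1, and the invariant factors of ∂_1 are all 1, so H_0 = Z.
  H_1: rank ker ∂_1 − rank ∂_2 = (5 − 4) − 0 = 1, and there is no ∂_2, so H_1 = Z.

H_0 = Z,  H_1 = Z.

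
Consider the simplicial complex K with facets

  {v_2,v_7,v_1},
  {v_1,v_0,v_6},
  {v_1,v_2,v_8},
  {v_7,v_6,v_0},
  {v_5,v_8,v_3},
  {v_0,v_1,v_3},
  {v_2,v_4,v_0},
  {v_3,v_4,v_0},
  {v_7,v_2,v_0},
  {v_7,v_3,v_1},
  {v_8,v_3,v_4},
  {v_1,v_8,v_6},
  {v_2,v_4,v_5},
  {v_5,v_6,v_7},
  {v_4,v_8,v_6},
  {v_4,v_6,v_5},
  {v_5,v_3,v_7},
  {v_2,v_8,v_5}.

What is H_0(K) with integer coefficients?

Fix the vertex order v_0 < v_1 < v_2 < v_3 < v_4 < v_5 < v_6 < v_7 < v_8 and write every simplex with vertices in increasing order. Then dim K = 2 and the simplices of K are:

  0-simplices (9): [v_0], [v_1], [v_2], [v_3], [v_4], [v_5], [v_6], [v_7], [v_8]
  1-simplices (27): (27 of them)
  2-simplices (18): (18 of them)

so the chain groups are C_0 ≅ Z^9, C_1 ≅ Z^27, C_2 ≅ Z^18.

The boundary map ∂_1: C_1 → C_0 sends each edge [p,q] (with p < q) to q − p. For instance
  ∂[v_2,v_8] = [v_8] − [v_2].
This gives a 9×27 integer matrix of rank 8; reducing to Smith normal form yields diagonal entries (1,1,1,1,1,1,1,1).

Boundary ∂_2: C_2 → C_1 sends each 2-simplex [p,q,r] to [q,r] − [p,r] + [p,q]. For instance
  ∂[v_4,v_6,v_8] = [v_6,v_8] − [v_4,v_8] + [v_4,v_6],
  ∂[v_0,v_2,v_4] = [v_2,v_4] − [v_0,v_4] + [v_0,v_2].
This gives a 27×18 integer matrix of rank 18; reducing to Smith normal form yields diagonal entries (1,1,1,1,1,1,1,1,1,1,1,1,1,1,1,1,1,2).

From H_k ≅ ker(∂_k) / im(∂_{k+1}) we obtain:

  H_0: rank C_0 − rank ∂_1 = 9 − 8 = 1, and the invariant factors of ∂_1 are all 1, so H_0 ≅ Z.

H_0 = Z.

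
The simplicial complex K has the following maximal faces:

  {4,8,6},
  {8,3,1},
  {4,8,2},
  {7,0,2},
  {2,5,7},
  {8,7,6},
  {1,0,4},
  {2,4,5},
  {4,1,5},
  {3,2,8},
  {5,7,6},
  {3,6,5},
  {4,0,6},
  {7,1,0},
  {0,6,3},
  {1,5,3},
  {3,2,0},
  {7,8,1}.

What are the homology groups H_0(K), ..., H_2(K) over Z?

Order the vertices as 0 < 1 < 2 < 3 < 4 < 5 < 6 < 7 < 8. Listing each simplex with vertices in this order, K has dimension 2 with simplices:

  0-simplices (9): [0], [1], [2], [3], [4], [5], [6], [7], [8]
  1-simplices (27): (27 of them)
  2-simplices (18): [0,1,4], [0,1,7], [0,2,3], [0,2,7], [0,3,6], [0,4,6], [1,3,5], [1,3,8], [1,4,5], [1,7,8], [2,3,8], [2,4,5], [2,4,8], [2,5,7], [3,5,6], [4,6,8], [5,6,7], [6,7,8]

giving chain groups C_0 ≅ Z^9, C_1 ≅ Z^27, C_2 ≅ Z^18.

Boundary ∂_1: C_1 → C_0 sends each edge [p,q] (with p < q) to q − p. For instance
  ∂[3,6] = [6] − [3].
This gives a 9×27 integer matrix of rank 8; reducing to Smith normal form yields diagonal entries (1,1,1,1,1,1,1,1).

∂_2: C_2 → C_1 sends each 2-simplex [p,q,r] to [q,r] − [p,r] + [p,q]. For instance
  ∂[4,6,8] = [6,8] − [4,8] + [4,6],
  ∂[2,4,5] = [4,5] − [2,5] + [2,4].
As a 27×18 matrix over Z this has rank 17, with invariant factors (1,1,1,1,1,1,1,1,1,1,1,1,1,1,1,1,1).

Computing H_k = (kernel of ∂_k) / (image of ∂_{k+1}):

  H_0: rank C_0 − rank ∂_1 = 9 − 8 = 1, and the invariant factors of ∂_1 are all 1, so H_0 ≅ Z.
  H_1: rank ker ∂_1 − rank ∂_2 = (27 − 8) − 17 = 2, and the invariant factors of ∂_2 are all 1, so H_1 ≅ Z^2.
  H_2: rank ker ∂_2 − rank ∂_3 = (18 − 17) − 0 = 1, and there is no ∂_3, so H_2 ≅ Z.

As a check, the Euler characteristic is 9 − 27 + 18 = 0, which agrees with 1 − 2 + 1 = 0.

H_0 = Z,  H_1 = Z^2,  H_2 = Z.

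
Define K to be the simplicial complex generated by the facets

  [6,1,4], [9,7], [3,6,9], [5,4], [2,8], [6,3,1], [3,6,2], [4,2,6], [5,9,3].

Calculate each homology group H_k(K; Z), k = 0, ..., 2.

We work with the vertex ordering 1 < 2 < 3 < 4 < 5 < 6 < 7 < 8 < 9. The simplices of K, each written with vertices in increasing order, are:

  0-simplices (9): [1], [2], [3], [4], [5], [6], [7], [8], [9]
  1-simplices (15): [1,3], [1,4], [1,6], [2,3], [2,4], [2,6], [2,8], [3,5], [3,6], [3,9], [4,5], [4,6], [5,9], [6,9], [7,9]
  2-simplices (6): [1,3,6], [1,4,6], [2,3,6], [2,4,6], [3,5,9], [3,6,9]

so the chain groups are C_0 ≅ Z^9, C_1 ≅ Z^15, C_2 ≅ Z^6.

∂_1: C_1 → C_0 sends each edge [p,q] (with p < q) to q − p.
The resulting 9×15 matrix has rank 8, and its Smith normal form has invariant factors (1,1,1,1,1,1,1,1).

The boundary map ∂_2: C_2 → C_1 maps a triangle to the signed sum of its edges. For instance
  ∂[3,6,9] = [6,9] − [3,9] + [3,6],
  ∂[3,5,9] = [5,9] − [3,9] + [3,5].
The 15×6 boundary matrix has rank 6 and Smith normal form diag(1,1,1,1,1,1).

Reading off H_k = ker ∂_k / im ∂_{k+1}:

  H_0: rank C_0 − rank ∂_1 = 9 − 8 = 1, and the invariant factors of ∂_1 are all 1, so H_0 = Z.
  H_1: rank ker ∂_1 − rank ∂_2 = (15 − 8) − 6 = 1, and the invariant factors of ∂_2 are all 1, so H_1 = Z.
  H_2: rank ker ∂_2 − rank ∂_3 = (6 − 6) − 0 = 0, and there is no ∂_3, so H_2 = 0.

As a check, the Euler characteristic is 9 − 15 + 6 = 0, which agrees with 1 − 1 + 0 = 0.

H_0 ≅ Z,  H_1 ≅ Z,  H_2 = 0.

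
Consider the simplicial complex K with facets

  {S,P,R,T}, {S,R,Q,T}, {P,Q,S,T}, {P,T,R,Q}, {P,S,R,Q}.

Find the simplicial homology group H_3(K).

H_3 ≅ Z.

Order the vertices as P < Q < R < S < T. Listing each simplex with vertices in this order, K has dimension 3 with simplices:

  0-simplices (5): P, Q, R, S, T
  1-simplices (10): PQ, PR, PS, PT, QR, QS, QT, RS, RT, ST
  2-simplices (10): PQR, PQS, PQT, PRS, PRT, PST, QRS, QRT, QST, RST
  3-simplices (5): PQRS, PQRT, PQST, PRST, QRST

so the chain groups are C_0 ≅ Z^5, C_1 ≅ Z^10, C_2 ≅ Z^10, C_3 ≅ Z^5.

The boundary map ∂_1: C_1 → C_0 is given by ∂[p,q] = [q] − [p].
The 5×10 boundary matrix has rank 4 and Smith normal form diag(1,1,1,1).

The boundary map ∂_2: C_2 → C_1 maps a triangle to the signed sum of its edges. For instance
  ∂PQS = QS − PS + PQ,
  ∂PQR = QR − PR + PQ.
The resulting 10×10 matrix has rank 6, and its Smith normal form has invariant factors (1,1,1,1,1,1).

Boundary ∂_3: C_3 → C_2 sends each 3-simplex σ to the alternating sum Σ_i (−1)^i (σ with its i-th vertex removed). For instance
  ∂PQRS = QRS − PRS + PQS − PQR,
  ∂PRST = RST − PST + PRT − PRS.
The resulting 10×5 matrix has rank 4, and its Smith normal form has invariant factors (1,1,1,1).

Reading off H_k = ker ∂_k / im ∂_{k+1}:

  H_3: rank ker ∂_3 − rank ∂_4 = (5 − 4) − 0 = 1, and there is no ∂_4, so H_3 = Z.

(K is a triangulation of the 3-sphere S^3.)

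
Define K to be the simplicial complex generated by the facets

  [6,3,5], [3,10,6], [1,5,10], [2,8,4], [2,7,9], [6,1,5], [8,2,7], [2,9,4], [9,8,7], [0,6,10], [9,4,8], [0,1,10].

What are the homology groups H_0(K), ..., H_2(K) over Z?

Take the total order 0 < 1 < 2 < 3 < 4 < 5 < 6 < 7 < 8 < 9 < 10 on the vertex set. Then K (dimension 2) consists of the simplices:

  0-simplices (11): [0], [1], [2], [3], [4], [5], [6], [7], [8], [9], [10]
  1-simplices (21): [0,1], [0,6], [0,10], [1,5], [1,6], [1,10], [2,4], [2,7], [2,8], [2,9], [3,5], [3,6], [3,10], [4,8], [4,9], [5,6], [5,10], [6,10], [7,8], [7,9], [8,9]
  2-simplices (12): [0,1,10], [0,6,10], [1,5,6], [1,5,10], [2,4,8], [2,4,9], [2,7,8], [2,7,9], [3,5,6], [3,6,10], [4,8,9], [7,8,9]

so the chain groups are C_0 ≅ Z^11, C_1 ≅ Z^21, C_2 ≅ Z^12.

∂_1: C_1 → C_0 is given by ∂[p,q] = [q] − [p]. For instance
  ∂[2,7] = [7] − [2].
The 11×21 boundary matrix has rank 9 and Smith normal form diag(1,1,1,1,1,1,1,1,1).

∂_2: C_2 → C_1 sends each 2-simplex [p,q,r] to [q,r] − [p,r] + [p,q]. For instance
  ∂[1,5,6] = [5,6] − [1,6] + [1,5],
  ∂[2,4,8] = [4,8] − [2,8] + [2,4].
As a 21×12 matrix over Z this has rank 11, with invariant factors (1,1,1,1,1,1,1,1,1,1,1).

From H_k ≅ ker(∂_k) / im(∂_{k+1}) we obtain:

  H_0: rank C_0 − rank ∂_1 = 11 − 9 = 2, and the invariant factors of ∂_1 are all 1, so H_0 ≅ Z^2.
  H_1: rank ker ∂_1 − rank ∂_2 = (21 − 9) − 11 = 1, and the invariant factors of ∂_2 are all 1, so H_1 ≅ Z.
  H_2: rank ker ∂_2 − rank ∂_3 = (12 − 11) − 0 = 1, and there is no ∂_3, so H_2 ≅ Z.

H_0 ≅ Z^2,  H_1 ≅ Z,  H_2 ≅ Z.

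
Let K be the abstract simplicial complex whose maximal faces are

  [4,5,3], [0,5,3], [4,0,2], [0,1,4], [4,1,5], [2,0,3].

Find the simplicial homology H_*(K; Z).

H_0 ≅ Z,  H_1 ≅ Z,  H_2 = 0.

Order the vertices as 0 < 1 < 2 < 3 < 4 < 5. Listing each simplex with vertices in this order, K has dimension 2 with simplices:

  0-simplices (6): [0], [1], [2], [3], [4], [5]
  1-simplices (12): [0,1], [0,2], [0,3], [0,4], [0,5], [1,4], [1,5], [2,3], [2,4], [3,4], [3,5], [4,5]
  2-simplices (6): [0,1,4], [0,2,3], [0,2,4], [0,3,5], [1,4,5], [3,4,5]

giving chain groups C_0 ≅ Z^6, C_1 ≅ Z^12, C_2 ≅ Z^6.

The boundary map ∂_1: C_1 → C_0 maps an edge to its endpoints' difference, ∂[p,q] = q − p. For instance
  ∂[2,3] = [3] − [2].
The resulting 6×12 matrix has rank 5, and its Smith normal form has invariant factors (1,1,1,1,1).

Boundary ∂_2: C_2 → C_1 maps a triangle to the signed sum of its edges. For instance
  ∂[0,1,4] = [1,4] − [0,4] + [0,1],
  ∂[0,3,5] = [3,5] − [0,5] + [0,3].
This gives a 12×6 integer matrix of rank 6; reducing to Smith normal form yields diagonal entries (1,1,1,1,1,1).

From H_k ≅ ker(∂_k) / im(∂_{k+1}) we obtain:

  H_0: rank C_0 − rank ∂_1 = 6 − 5 = 1, and the invariant factors of ∂_1 are all 1, so H_0 = Z.
  H_1: rank ker ∂_1 − rank ∂_2 = (12 − 5) − 6 = 1, and the invariant factors of ∂_2 are all 1, so H_1 = Z.
  H_2: rank ker ∂_2 − rank ∂_3 = (6 − 6) − 0 = 0, and there is no ∂_3, so H_2 = 0.

(K is a triangulation of the cylinder S^1 x I.)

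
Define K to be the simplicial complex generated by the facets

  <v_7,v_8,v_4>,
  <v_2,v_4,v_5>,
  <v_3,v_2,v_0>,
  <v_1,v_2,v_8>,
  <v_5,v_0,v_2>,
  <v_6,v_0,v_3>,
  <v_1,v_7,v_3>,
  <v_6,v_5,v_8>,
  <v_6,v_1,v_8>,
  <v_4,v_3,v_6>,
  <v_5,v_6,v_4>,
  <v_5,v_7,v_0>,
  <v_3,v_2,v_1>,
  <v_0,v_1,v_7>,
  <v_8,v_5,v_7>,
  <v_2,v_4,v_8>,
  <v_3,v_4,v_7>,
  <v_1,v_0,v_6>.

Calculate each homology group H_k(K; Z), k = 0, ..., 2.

H_0 = Z,  H_1 = Z × Z/2,  H_2 = 0.

Take the total order v_0 < v_1 < v_2 < v_3 < v_4 < v_5 < v_6 < v_7 < v_8 on the vertex set. Then K (dimension 2) consists of the simplices:

  0-simplices (9): [v_0], [v_1], [v_2], [v_3], [v_4], [v_5], [v_6], [v_7], [v_8]
  1-simplices (27): (27 of them)
  2-simplices (18): (18 of them)

so the chain groups are C_0 ≅ Z^9, C_1 ≅ Z^27, C_2 ≅ Z^18.

Boundary ∂_1: C_1 → C_0 maps an edge to its endpoints' difference, ∂[p,q] = q − p.
As a 9×27 matrix over Z this has rank 8, with invariant factors (1,1,1,1,1,1,1,1).

Boundary ∂_2: C_2 → C_1 sends each 2-simplex [p,q,r] to [q,r] − [p,r] + [p,q]. For instance
  ∂[v_1,v_2,v_3] = [v_2,v_3] − [v_1,v_3] + [v_1,v_2],
  ∂[v_3,v_4,v_7] = [v_4,v_7] − [v_3,v_7] + [v_3,v_4].
As a 27×18 matrix over Z this has rank 18, with invariant factors (1,1,1,1,1,1,1,1,1,1,1,1,1,1,1,1,1,2).

From H_k ≅ ker(∂_k) / im(∂_{k+1}) we obtain:

  H_0: rank C_0 − rank ∂_1 = 9 − 8 = 1, and the invariant factors of ∂_1 are all 1, so H_0 ≅ Z.
  H_1: rank ker ∂_1 − rank ∂_2 = (27 − 8) − 18 = 1, and ∂_2 has invariant factor 2 > 1, so H_1 ≅ Z × Z/2.
  H_2: rank ker ∂_2 − rank ∂_3 = (18 − 18) − 0 = 0, and there is no ∂_3, so H_2 ≅ 0.

(K is a triangulation of the Klein bottle.)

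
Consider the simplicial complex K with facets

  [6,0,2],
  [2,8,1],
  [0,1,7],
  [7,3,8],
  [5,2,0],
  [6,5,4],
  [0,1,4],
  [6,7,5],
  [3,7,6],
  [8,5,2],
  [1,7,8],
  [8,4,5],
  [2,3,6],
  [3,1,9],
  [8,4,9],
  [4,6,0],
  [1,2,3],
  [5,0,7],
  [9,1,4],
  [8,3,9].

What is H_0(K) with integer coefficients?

We work with the vertex ordering 0 < 1 < 2 < 3 < 4 < 5 < 6 < 7 < 8 < 9. The simplices of K, each written with vertices in increasing order, are:

  0-simplices (10): [0], [1], [2], [3], [4], [5], [6], [7], [8], [9]
  1-simplices (30): (30 of them)
  2-simplices (20): (20 of them)

giving chain groups C_0 ≅ Z^10, C_1 ≅ Z^30, C_2 ≅ Z^20.

The boundary map ∂_1: C_1 → C_0 maps an edge to its endpoints' difference, ∂[p,q] = q − p. For instance
  ∂[5,7] = [7] − [5].
The resulting 10×30 matrix has rank 9, and its Smith normal form has invariant factors (1,1,1,1,1,1,1,1,1).

Boundary ∂_2: C_2 → C_1 sends each 2-simplex [p,q,r] to [q,r] − [p,r] + [p,q]. For instance
  ∂[4,5,6] = [5,6] − [4,6] + [4,5],
  ∂[0,1,4] = [1,4] − [0,4] + [0,1].
As a 30×20 matrix over Z this has rank 20, with invariant factors (1,1,1,1,1,1,1,1,1,1,1,1,1,1,1,1,1,1,1,2).

From H_k ≅ ker(∂_k) / im(∂_{k+1}) we obtain:

  H_0: rank C_0 − rank ∂_1 = 10 − 9 = 1, and the invariant factors of ∂_1 are all 1, so H_0 = Z.

H_0 = Z.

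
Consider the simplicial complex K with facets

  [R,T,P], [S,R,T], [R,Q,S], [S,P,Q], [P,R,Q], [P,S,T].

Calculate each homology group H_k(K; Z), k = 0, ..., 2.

Take the total order P < Q < R < S < T on the vertex set. Then K (dimension 2) consists of the simplices:

  0-simplices (5): P, Q, R, S, T
  1-simplices (9): PQ, PR, PS, PT, QR, QS, RS, RT, ST
  2-simplices (6): PQR, PQS, PRT, PST, QRS, RST

Hence C_0 ≅ Z^5, C_1 ≅ Z^9, C_2 ≅ Z^6.

The boundary map ∂_1: C_1 → C_0 maps an edge to its endpoints' difference, ∂[p,q] = q − p. For instance
  ∂PQ = Q − P.
The 5×9 boundary matrix has rank 4 and Smith normal form diag(1,1,1,1).

Boundary ∂_2: C_2 → C_1 acts by ∂[p,q,r] = [q,r] − [p,r] + [p,q]. For instance
  ∂RST = ST − RT + RS,
  ∂PST = ST − PT + PS.
This gives a 9×6 integer matrix of rank 5; reducing to Smith normal form yields diagonal entries (1,1,1,1,1).

Reading off H_k = ker ∂_k / im ∂_{k+1}:

  H_0: rank C_0 − rank ∂_1 = 5 − 4 = 1, and the invariant factors of ∂_1 are all 1, so H_0 = Z.
  H_1: rank ker ∂_1 − rank ∂_2 = (9 − 4) − 5 = 0, and the invariant factors of ∂_2 are all 1, so H_1 = 0.
  H_2: rank ker ∂_2 − rank ∂_3 = (6 − 5) − 0 = 1, and there is no ∂_3, so H_2 = Z.

As a check, the Euler characteristic is 5 − 9 + 6 = 2, which agrees with 1 − 0 + 1 = 2.
(K is a triangulation of the 2-sphere S^2.)

H_0 = Z,  H_1 = 0,  H_2 = Z.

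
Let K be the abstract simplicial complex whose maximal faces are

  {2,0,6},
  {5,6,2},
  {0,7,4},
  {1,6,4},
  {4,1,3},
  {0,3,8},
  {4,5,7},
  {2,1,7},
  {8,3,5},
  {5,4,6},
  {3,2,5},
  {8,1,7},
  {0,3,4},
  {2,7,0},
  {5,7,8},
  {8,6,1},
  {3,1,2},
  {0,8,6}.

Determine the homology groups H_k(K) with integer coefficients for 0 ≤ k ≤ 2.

H_0 ≅ Z,  H_1 ≅ Z^2,  H_2 ≅ Z.

Order the vertices as 0 < 1 < 2 < 3 < 4 < 5 < 6 < 7 < 8. Listing each simplex with vertices in this order, K has dimension 2 with simplices:

  0-simplices (9): [0], [1], [2], [3], [4], [5], [6], [7], [8]
  1-simplices (27): (27 of them)
  2-simplices (18): [0,2,6], [0,2,7], [0,3,4], [0,3,8], [0,4,7], [0,6,8], [1,2,3], [1,2,7], [1,3,4], [1,4,6], [1,6,8], [1,7,8], [2,3,5], [2,5,6], [3,5,8], [4,5,6], [4,5,7], [5,7,8]

giving chain groups C_0 ≅ Z^9, C_1 ≅ Z^27, C_2 ≅ Z^18.

The boundary map ∂_1: C_1 → C_0 sends each edge [p,q] (with p < q) to q − p.
The resulting 9×27 matrix has rank 8, and its Smith normal form has invariant factors (1,1,1,1,1,1,1,1).

∂_2: C_2 → C_1 acts by ∂[p,q,r] = [q,r] − [p,r] + [p,q]. For instance
  ∂[0,6,8] = [6,8] − [0,8] + [0,6],
  ∂[4,5,6] = [5,6] − [4,6] + [4,5].
As a 27×18 matrix over Z this has rank 17, with invariant factors (1,1,1,1,1,1,1,1,1,1,1,1,1,1,1,1,1).

From H_k ≅ ker(∂_k) / im(∂_{k+1}) we obtain:

  H_0: rank C_0 − rank ∂_1 = 9 − 8 = 1, and the invariant factors of ∂_1 are all 1, so H_0 = Z.
  H_1: rank ker ∂_1 − rank ∂_2 = (27 − 8) − 17 = 2, and the invariant factors of ∂_2 are all 1, so H_1 = Z^2.
  H_2: rank ker ∂_2 − rank ∂_3 = (18 − 17) − 0 = 1, and there is no ∂_3, so H_2 = Z.

As a check, the Euler characteristic is 9 − 27 + 18 = 0, which agrees with 1 − 2 + 1 = 0.
(K is a triangulation of the torus T^2.)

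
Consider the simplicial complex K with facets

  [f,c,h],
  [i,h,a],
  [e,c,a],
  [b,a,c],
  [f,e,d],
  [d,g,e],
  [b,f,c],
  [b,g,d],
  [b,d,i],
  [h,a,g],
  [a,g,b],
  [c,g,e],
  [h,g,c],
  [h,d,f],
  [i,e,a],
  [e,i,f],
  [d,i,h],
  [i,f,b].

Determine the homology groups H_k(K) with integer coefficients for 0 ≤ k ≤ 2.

H_0 = Z,  H_1 = Z ⊕ Z/2,  H_2 = 0.

K has 9 vertices, 27 edges, 18 triangles.
rank ∂_0 = 0, rank ∂_1 = 8 ⇒ b_0 = 9 − 0 − 8 = 1; all invariant factors of ∂_1 are 1 so no torsion. So H_0 = Z.
rank ∂_1 = 8, rank ∂_2 = 18 ⇒ b_1 = 27 − 8 − 18 = 1; ∂_2 has invariant factor(s) [2] giving torsion. So H_1 = Z ⊕ Z/2.
rank ∂_2 = 18, rank ∂_3 = 0 ⇒ b_2 = 18 − 18 − 0 = 0. So H_2 = 0.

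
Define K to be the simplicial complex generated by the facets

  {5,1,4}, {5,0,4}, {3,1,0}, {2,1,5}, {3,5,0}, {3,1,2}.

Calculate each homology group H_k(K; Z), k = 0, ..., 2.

We work with the vertex ordering 0 < 1 < 2 < 3 < 4 < 5. The simplices of K, each written with vertices in increasing order, are:

  0-simplices (6): [0], [1], [2], [3], [4], [5]
  1-simplices (12): [0,1], [0,3], [0,4], [0,5], [1,2], [1,3], [1,4], [1,5], [2,3], [2,5], [3,5], [4,5]
  2-simplices (6): [0,1,3], [0,3,5], [0,4,5], [1,2,3], [1,2,5], [1,4,5]

giving chain groups C_0 ≅ Z^6, C_1 ≅ Z^12, C_2 ≅ Z^6.

∂_1: C_1 → C_0 sends each edge [p,q] (with p < q) to q − p.
As a 6×12 matrix over Z this has rank 5, with invariant factors (1,1,1,1,1).

Boundary ∂_2: C_2 → C_1 sends each 2-simplex [p,q,r] to [q,r] − [p,r] + [p,q]. For instance
  ∂[1,2,5] = [2,5] − [1,5] + [1,2],
  ∂[1,2,3] = [2,3] − [1,3] + [1,2].
As a 12×6 matrix over Z this has rank 6, with invariant factors (1,1,1,1,1,1).

Reading off H_k = ker ∂_k / im ∂_{k+1}:

  H_0: rank C_0 − rank ∂_1 = 6 − 5 = 1, and the invariant factors of ∂_1 are all 1, so H_0 = Z.
  H_1: rank ker ∂_1 − rank ∂_2 = (12 − 5) − 6 = 1, and the invariant factors of ∂_2 are all 1, so H_1 = Z.
  H_2: rank ker ∂_2 − rank ∂_3 = (6 − 6) − 0 = 0, and there is no ∂_3, so H_2 = 0.

H_0 = Z,  H_1 = Z,  H_2 = 0.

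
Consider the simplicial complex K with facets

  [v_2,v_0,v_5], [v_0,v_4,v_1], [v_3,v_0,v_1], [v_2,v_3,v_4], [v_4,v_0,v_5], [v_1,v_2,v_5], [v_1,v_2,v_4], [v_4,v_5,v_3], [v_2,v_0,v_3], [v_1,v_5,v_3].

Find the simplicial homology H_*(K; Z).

Order the vertices as v_0 < v_1 < v_2 < v_3 < v_4 < v_5. Listing each simplex with vertices in this order, K has dimension 2 with simplices:

  0-simplices (6): [v_0], [v_1], [v_2], [v_3], [v_4], [v_5]
  1-simplices (15): (15 of them)
  2-simplices (10): [v_0,v_1,v_3], [v_0,v_1,v_4], [v_0,v_2,v_3], [v_0,v_2,v_5], [v_0,v_4,v_5], [v_1,v_2,v_4], [v_1,v_2,v_5], [v_1,v_3,v_5], [v_2,v_3,v_4], [v_3,v_4,v_5]

giving chain groups C_0 ≅ Z^6, C_1 ≅ Z^15, C_2 ≅ Z^10.

Boundary ∂_1: C_1 → C_0 is given by ∂[p,q] = [q] − [p].
This gives a 6×15 integer matrix of rank 5; reducing to Smith normal form yields diagonal entries (1,1,1,1,1).

Boundary ∂_2: C_2 → C_1 sends each 2-simplex [p,q,r] to [q,r] − [p,r] + [p,q]. For instance
  ∂[v_0,v_2,v_3] = [v_2,v_3] − [v_0,v_3] + [v_0,v_2],
  ∂[v_2,v_3,v_4] = [v_3,v_4] − [v_2,v_4] + [v_2,v_3].
The resulting 15×10 matrix has rank 10, and its Smith normal form has invariant factors (1,1,1,1,1,1,1,1,1,2).

Computing H_k = (kernel of ∂_k) / (image of ∂_{k+1}):

  H_0: rank C_0 − rank ∂_1 = 6 − 5 = 1, and the invariant factors of ∂_1 are all 1, so H_0 = Z.
  H_1: rank ker ∂_1 − rank ∂_2 = (15 − 5) − 10 = 0, and ∂_2 has invariant factor 2 > 1, so H_1 = Z/2Z.
  H_2: rank ker ∂_2 − rank ∂_3 = (10 − 10) − 0 = 0, and there is no ∂_3, so H_2 = 0.

As a check, the Euler characteristic is 6 − 15 + 10 = 1, which agrees with 1 − 0 + 0 = 1.
(K is a triangulation of the real projective plane RP^2.)

H_0 = Z,  H_1 = Z/2Z,  H_2 = 0.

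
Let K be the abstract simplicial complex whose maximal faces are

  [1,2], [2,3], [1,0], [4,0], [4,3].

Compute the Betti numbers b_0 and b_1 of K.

b_0 = 1, b_1 = 1.

Fix the vertex order 0 < 1 < 2 < 3 < 4 and write every simplex with vertices in increasing order. Then dim K = 1 and the simplices of K are:

  0-simplices (5): [0], [1], [2], [3], [4]
  1-simplices (5): [0,1], [0,4], [1,2], [2,3], [3,4]

Hence C_0 ≅ Z^5, C_1 ≅ Z^5.

The boundary map ∂_1: C_1 → C_0 sends each edge [p,q] (with p < q) to q − p. For instance
  ∂[0,4] = [4] − [0].
The resulting 5×5 matrix has rank 4, and its Smith normal form has invariant factors (1,1,1,1).

Reading off H_k = ker ∂_k / im ∂_{k+1}:

  H_0: rank C_0 − rank ∂_1 = 5 − 4 = 1, and the invariant factors of ∂_1 are all 1, so H_0 = Z.
  H_1: rank ker ∂_1 − rank ∂_2 = (5 − 4) − 0 = 1, and there is no ∂_2, so H_1 = Z.

As a check, the Euler characteristic is 5 − 5 = 0, which agrees with 1 − 1 = 0.

Hence the Betti numbers are b_0 = 1, b_1 = 1.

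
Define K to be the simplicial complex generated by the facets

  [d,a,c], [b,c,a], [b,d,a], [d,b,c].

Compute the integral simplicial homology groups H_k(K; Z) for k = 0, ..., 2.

We work with the vertex ordering a < b < c < d. The simplices of K, each written with vertices in increasing order, are:

  0-simplices (4): a, b, c, d
  1-simplices (6): ab, ac, ad, bc, bd, cd
  2-simplices (4): abc, abd, acd, bcd

Hence C_0 ≅ Z^4, C_1 ≅ Z^6, C_2 ≅ Z^4.

Boundary ∂_1: C_1 → C_0 sends each edge [p,q] (with p < q) to q − p.
This gives a 4×6 integer matrix of rank 3; reducing to Smith normal form yields diagonal entries (1,1,1).

Boundary ∂_2: C_2 → C_1 maps a triangle to the signed sum of its edges. For instance
  ∂bcd = cd − bd + bc,
  ∂abd = bd − ad + ab.
The 6×4 boundary matrix has rank 3 and Smith normal form diag(1,1,1).

Computing H_k = (kernel of ∂_k) / (image of ∂_{k+1}):

  H_0: rank C_0 − rank ∂_1 = 4 − 3 = 1, and the invariant factors of ∂_1 are all 1, so H_0 ≅ Z.
  H_1: rank ker ∂_1 − rank ∂_2 = (6 − 3) − 3 = 0, and the invariant factors of ∂_2 are all 1, so H_1 ≅ 0.
  H_2: rank ker ∂_2 − rank ∂_3 = (4 − 3) − 0 = 1, and there is no ∂_3, so H_2 ≅ Z.

As a check, the Euler characteristic is 4 − 6 + 4 = 2, which agrees with 1 − 0 + 1 = 2.

H_0 = Z,  H_1 = 0,  H_2 = Z.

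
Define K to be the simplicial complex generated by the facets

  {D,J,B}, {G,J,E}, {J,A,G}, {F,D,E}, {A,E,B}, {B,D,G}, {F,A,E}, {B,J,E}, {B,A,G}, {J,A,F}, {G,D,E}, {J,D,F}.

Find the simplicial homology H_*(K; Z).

Order the vertices as A < B < D < E < F < G < J. Listing each simplex with vertices in this order, K has dimension 2 with simplices:

  0-simplices (7): A, B, D, E, F, G, J
  1-simplices (18): AB, AE, AF, AG, AJ, BD, BE, BG, BJ, DE, DF, DG, DJ, EF, EG, EJ, FJ, GJ
  2-simplices (12): ABE, ABG, AEF, AFJ, AGJ, BDG, BDJ, BEJ, DEF, DEG, DFJ, EGJ

so the chain groups are C_0 ≅ Z^7, C_1 ≅ Z^18, C_2 ≅ Z^12.

The boundary map ∂_1: C_1 → C_0 maps an edge to its endpoints' difference, ∂[p,q] = q − p. For instance
  ∂AG = G − A.
The resulting 7×18 matrix has rank 6, and its Smith normal form has invariant factors (1,1,1,1,1,1).

∂_2: C_2 → C_1 sends each 2-simplex [p,q,r] to [q,r] − [p,r] + [p,q]. For instance
  ∂BEJ = EJ − BJ + BE,
  ∂DFJ = FJ − DJ + DF.
This gives a 18×12 integer matrix of rank 12; reducing to Smith normal form yields diagonal entries (1,1,1,1,1,1,1,1,1,1,1,2).

Reading off H_k = ker ∂_k / im ∂_{k+1}:

  H_0: rank C_0 − rank ∂_1 = 7 − 6 = 1, and the invariant factors of ∂_1 are all 1, so H_0 ≅ Z.
  H_1: rank ker ∂_1 − rank ∂_2 = (18 − 6) − 12 = 0, and ∂_2 has invariant factor 2 > 1, so H_1 ≅ Z/2.
  H_2: rank ker ∂_2 − rank ∂_3 = (12 − 12) − 0 = 0, and there is no ∂_3, so H_2 ≅ 0.

(K is a triangulation of the real projective plane RP^2.)

H_0 = Z,  H_1 = Z/2,  H_2 = 0.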